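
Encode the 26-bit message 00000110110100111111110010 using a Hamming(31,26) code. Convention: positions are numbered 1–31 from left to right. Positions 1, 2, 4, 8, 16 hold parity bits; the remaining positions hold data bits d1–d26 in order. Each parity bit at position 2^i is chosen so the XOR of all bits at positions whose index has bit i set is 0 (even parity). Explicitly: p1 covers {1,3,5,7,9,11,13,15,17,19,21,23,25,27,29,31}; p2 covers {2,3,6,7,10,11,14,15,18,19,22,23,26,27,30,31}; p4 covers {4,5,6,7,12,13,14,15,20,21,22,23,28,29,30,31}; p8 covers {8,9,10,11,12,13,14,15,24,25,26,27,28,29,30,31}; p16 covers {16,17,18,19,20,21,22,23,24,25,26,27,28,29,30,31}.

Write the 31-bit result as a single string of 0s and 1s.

Place data at non-parity positions: p1 p2 0 p4 0 0 0 p8 0 1 1 0 1 1 0 p16 1 0 0 1 1 1 1 1 1 1 1 0 0 1 0
p1 (pos 1,3,5,7,9,11,13,15,17,19,21,23,25,27,29,31): XOR of data positions = 0⊕0⊕0⊕0⊕1⊕1⊕0⊕1⊕0⊕1⊕1⊕1⊕1⊕0⊕0 = 1
p2 (pos 2,3,6,7,10,11,14,15,18,19,22,23,26,27,30,31): XOR of data positions = 0⊕0⊕0⊕1⊕1⊕1⊕0⊕0⊕0⊕1⊕1⊕1⊕1⊕1⊕0 = 0
p4 (pos 4,5,6,7,12,13,14,15,20,21,22,23,28,29,30,31): XOR of data positions = 0⊕0⊕0⊕0⊕1⊕1⊕0⊕1⊕1⊕1⊕1⊕0⊕0⊕1⊕0 = 1
p8 (pos 8,9,10,11,12,13,14,15,24,25,26,27,28,29,30,31): XOR of data positions = 0⊕1⊕1⊕0⊕1⊕1⊕0⊕1⊕1⊕1⊕1⊕0⊕0⊕1⊕0 = 1
p16 (pos 16,17,18,19,20,21,22,23,24,25,26,27,28,29,30,31): XOR of data positions = 1⊕0⊕0⊕1⊕1⊕1⊕1⊕1⊕1⊕1⊕1⊕0⊕0⊕1⊕0 = 0
Codeword: 1001000101101100100111111110010

1001000101101100100111111110010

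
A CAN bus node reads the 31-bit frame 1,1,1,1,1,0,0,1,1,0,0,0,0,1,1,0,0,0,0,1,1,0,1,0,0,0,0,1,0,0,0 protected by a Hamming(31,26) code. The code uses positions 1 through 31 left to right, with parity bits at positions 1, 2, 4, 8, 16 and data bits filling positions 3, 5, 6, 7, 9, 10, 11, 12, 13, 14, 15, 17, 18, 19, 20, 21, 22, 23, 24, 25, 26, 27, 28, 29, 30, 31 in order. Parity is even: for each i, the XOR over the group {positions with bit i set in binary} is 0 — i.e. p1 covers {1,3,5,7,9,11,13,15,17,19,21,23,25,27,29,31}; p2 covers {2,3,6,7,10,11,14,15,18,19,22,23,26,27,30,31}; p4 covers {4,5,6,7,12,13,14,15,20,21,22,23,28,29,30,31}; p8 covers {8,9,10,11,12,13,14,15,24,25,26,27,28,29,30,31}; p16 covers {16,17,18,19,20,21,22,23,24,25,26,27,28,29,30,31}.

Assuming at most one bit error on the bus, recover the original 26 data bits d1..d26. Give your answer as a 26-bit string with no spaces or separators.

11001010011000110100001000

s1 (pos 1,3,5,7,9,11,13,15,17,19,21,23,25,27,29,31): 1⊕1⊕1⊕0⊕1⊕0⊕0⊕1⊕0⊕0⊕1⊕1⊕0⊕0⊕0⊕0 = 1
s2 (pos 2,3,6,7,10,11,14,15,18,19,22,23,26,27,30,31): 1⊕1⊕0⊕0⊕0⊕0⊕1⊕1⊕0⊕0⊕0⊕1⊕0⊕0⊕0⊕0 = 1
s4 (pos 4,5,6,7,12,13,14,15,20,21,22,23,28,29,30,31): 1⊕1⊕0⊕0⊕0⊕0⊕1⊕1⊕1⊕1⊕0⊕1⊕1⊕0⊕0⊕0 = 0
s8 (pos 8,9,10,11,12,13,14,15,24,25,26,27,28,29,30,31): 1⊕1⊕0⊕0⊕0⊕0⊕1⊕1⊕0⊕0⊕0⊕0⊕1⊕0⊕0⊕0 = 1
s16 (pos 16,17,18,19,20,21,22,23,24,25,26,27,28,29,30,31): 0⊕0⊕0⊕0⊕1⊕1⊕0⊕1⊕0⊕0⊕0⊕0⊕1⊕0⊕0⊕0 = 0
Syndrome s16…s1 = 01011 → error at position 11.
Flip position 11: 1111100110000110000110100001000 → 1111100110100110000110100001000
Read data bits from positions 3,5,6,7,9,10,11,12,13,14,15,17,18,19,20,21,22,23,24,25,26,27,28,29,30,31: 11001010011000110100001000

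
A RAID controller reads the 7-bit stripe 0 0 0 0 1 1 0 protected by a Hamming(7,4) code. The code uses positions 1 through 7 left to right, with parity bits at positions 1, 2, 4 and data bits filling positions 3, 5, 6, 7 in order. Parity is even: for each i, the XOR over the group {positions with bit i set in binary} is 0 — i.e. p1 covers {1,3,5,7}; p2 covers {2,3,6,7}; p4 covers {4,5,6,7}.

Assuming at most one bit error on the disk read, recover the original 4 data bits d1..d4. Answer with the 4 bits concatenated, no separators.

1110

s1 (pos 1,3,5,7): 0⊕0⊕1⊕0 = 1
s2 (pos 2,3,6,7): 0⊕0⊕1⊕0 = 1
s4 (pos 4,5,6,7): 0⊕1⊕1⊕0 = 0
Syndrome s4…s1 = 011 → error at position 3.
Flip position 3: 0000110 → 0010110
Read data bits from positions 3,5,6,7: 1110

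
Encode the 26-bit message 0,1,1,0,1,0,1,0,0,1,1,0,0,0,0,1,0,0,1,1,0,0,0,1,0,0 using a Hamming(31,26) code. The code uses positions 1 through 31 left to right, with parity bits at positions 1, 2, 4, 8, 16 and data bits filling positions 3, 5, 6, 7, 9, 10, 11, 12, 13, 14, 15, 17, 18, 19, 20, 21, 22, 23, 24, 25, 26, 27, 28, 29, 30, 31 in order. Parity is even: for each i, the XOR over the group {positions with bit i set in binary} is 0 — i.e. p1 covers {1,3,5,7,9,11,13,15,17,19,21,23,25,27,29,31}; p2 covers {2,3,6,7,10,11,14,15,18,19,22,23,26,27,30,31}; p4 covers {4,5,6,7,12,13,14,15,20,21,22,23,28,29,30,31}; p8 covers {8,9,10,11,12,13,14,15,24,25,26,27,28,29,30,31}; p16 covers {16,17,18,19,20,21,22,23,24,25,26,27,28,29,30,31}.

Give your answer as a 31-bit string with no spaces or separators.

Place data at non-parity positions: p1 p2 0 p4 1 1 0 p8 1 0 1 0 0 1 1 p16 0 0 0 0 1 0 0 1 1 0 0 0 1 0 0
p1 (pos 1,3,5,7,9,11,13,15,17,19,21,23,25,27,29,31): XOR of data positions = 0⊕1⊕0⊕1⊕1⊕0⊕1⊕0⊕0⊕1⊕0⊕1⊕0⊕1⊕0 = 1
p2 (pos 2,3,6,7,10,11,14,15,18,19,22,23,26,27,30,31): XOR of data positions = 0⊕1⊕0⊕0⊕1⊕1⊕1⊕0⊕0⊕0⊕0⊕0⊕0⊕0⊕0 = 0
p4 (pos 4,5,6,7,12,13,14,15,20,21,22,23,28,29,30,31): XOR of data positions = 1⊕1⊕0⊕0⊕0⊕1⊕1⊕0⊕1⊕0⊕0⊕0⊕1⊕0⊕0 = 0
p8 (pos 8,9,10,11,12,13,14,15,24,25,26,27,28,29,30,31): XOR of data positions = 1⊕0⊕1⊕0⊕0⊕1⊕1⊕1⊕1⊕0⊕0⊕0⊕1⊕0⊕0 = 1
p16 (pos 16,17,18,19,20,21,22,23,24,25,26,27,28,29,30,31): XOR of data positions = 0⊕0⊕0⊕0⊕1⊕0⊕0⊕1⊕1⊕0⊕0⊕0⊕1⊕0⊕0 = 0
Codeword: 1000110110100110000010011000100

1000110110100110000010011000100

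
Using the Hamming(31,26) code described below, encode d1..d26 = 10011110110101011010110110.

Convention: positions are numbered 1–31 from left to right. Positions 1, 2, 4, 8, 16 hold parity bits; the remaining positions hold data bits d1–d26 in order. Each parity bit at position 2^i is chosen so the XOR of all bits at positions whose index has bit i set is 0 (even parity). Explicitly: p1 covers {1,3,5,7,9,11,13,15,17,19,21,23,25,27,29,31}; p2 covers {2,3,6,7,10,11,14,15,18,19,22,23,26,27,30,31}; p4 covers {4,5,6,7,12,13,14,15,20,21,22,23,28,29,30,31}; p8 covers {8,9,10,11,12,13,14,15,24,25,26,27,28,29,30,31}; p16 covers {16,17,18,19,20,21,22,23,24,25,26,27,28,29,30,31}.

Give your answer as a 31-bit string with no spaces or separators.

Place data at non-parity positions: p1 p2 1 p4 0 0 1 p8 1 1 1 0 1 1 0 p16 1 0 1 0 1 1 0 1 0 1 1 0 1 1 0
p1 (pos 1,3,5,7,9,11,13,15,17,19,21,23,25,27,29,31): XOR of data positions = 1⊕0⊕1⊕1⊕1⊕1⊕0⊕1⊕1⊕1⊕0⊕0⊕1⊕1⊕0 = 0
p2 (pos 2,3,6,7,10,11,14,15,18,19,22,23,26,27,30,31): XOR of data positions = 1⊕0⊕1⊕1⊕1⊕1⊕0⊕0⊕1⊕1⊕0⊕1⊕1⊕1⊕0 = 0
p4 (pos 4,5,6,7,12,13,14,15,20,21,22,23,28,29,30,31): XOR of data positions = 0⊕0⊕1⊕0⊕1⊕1⊕0⊕0⊕1⊕1⊕0⊕0⊕1⊕1⊕0 = 1
p8 (pos 8,9,10,11,12,13,14,15,24,25,26,27,28,29,30,31): XOR of data positions = 1⊕1⊕1⊕0⊕1⊕1⊕0⊕1⊕0⊕1⊕1⊕0⊕1⊕1⊕0 = 0
p16 (pos 16,17,18,19,20,21,22,23,24,25,26,27,28,29,30,31): XOR of data positions = 1⊕0⊕1⊕0⊕1⊕1⊕0⊕1⊕0⊕1⊕1⊕0⊕1⊕1⊕0 = 1
Codeword: 0011001011101101101011010110110

0011001011101101101011010110110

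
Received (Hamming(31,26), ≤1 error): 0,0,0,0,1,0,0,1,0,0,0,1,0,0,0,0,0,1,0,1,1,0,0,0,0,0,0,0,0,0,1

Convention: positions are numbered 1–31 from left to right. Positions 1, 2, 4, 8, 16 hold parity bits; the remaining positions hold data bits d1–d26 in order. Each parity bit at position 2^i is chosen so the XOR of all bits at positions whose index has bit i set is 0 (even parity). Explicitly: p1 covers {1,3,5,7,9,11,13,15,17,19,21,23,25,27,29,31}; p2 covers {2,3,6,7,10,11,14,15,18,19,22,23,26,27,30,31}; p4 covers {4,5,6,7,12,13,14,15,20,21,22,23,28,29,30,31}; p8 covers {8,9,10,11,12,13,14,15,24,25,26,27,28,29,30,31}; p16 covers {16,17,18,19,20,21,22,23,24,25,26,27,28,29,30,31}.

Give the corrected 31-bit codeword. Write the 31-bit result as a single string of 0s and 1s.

s1 (pos 1,3,5,7,9,11,13,15,17,19,21,23,25,27,29,31): 0⊕0⊕1⊕0⊕0⊕0⊕0⊕0⊕0⊕0⊕1⊕0⊕0⊕0⊕0⊕1 = 1
s2 (pos 2,3,6,7,10,11,14,15,18,19,22,23,26,27,30,31): 0⊕0⊕0⊕0⊕0⊕0⊕0⊕0⊕1⊕0⊕0⊕0⊕0⊕0⊕0⊕1 = 0
s4 (pos 4,5,6,7,12,13,14,15,20,21,22,23,28,29,30,31): 0⊕1⊕0⊕0⊕1⊕0⊕0⊕0⊕1⊕1⊕0⊕0⊕0⊕0⊕0⊕1 = 1
s8 (pos 8,9,10,11,12,13,14,15,24,25,26,27,28,29,30,31): 1⊕0⊕0⊕0⊕1⊕0⊕0⊕0⊕0⊕0⊕0⊕0⊕0⊕0⊕0⊕1 = 1
s16 (pos 16,17,18,19,20,21,22,23,24,25,26,27,28,29,30,31): 0⊕0⊕1⊕0⊕1⊕1⊕0⊕0⊕0⊕0⊕0⊕0⊕0⊕0⊕0⊕1 = 0
Syndrome s16…s1 = 01101 → error at position 13.
Flip position 13: 0000100100010000010110000000001 → 0000100100011000010110000000001

0000100100011000010110000000001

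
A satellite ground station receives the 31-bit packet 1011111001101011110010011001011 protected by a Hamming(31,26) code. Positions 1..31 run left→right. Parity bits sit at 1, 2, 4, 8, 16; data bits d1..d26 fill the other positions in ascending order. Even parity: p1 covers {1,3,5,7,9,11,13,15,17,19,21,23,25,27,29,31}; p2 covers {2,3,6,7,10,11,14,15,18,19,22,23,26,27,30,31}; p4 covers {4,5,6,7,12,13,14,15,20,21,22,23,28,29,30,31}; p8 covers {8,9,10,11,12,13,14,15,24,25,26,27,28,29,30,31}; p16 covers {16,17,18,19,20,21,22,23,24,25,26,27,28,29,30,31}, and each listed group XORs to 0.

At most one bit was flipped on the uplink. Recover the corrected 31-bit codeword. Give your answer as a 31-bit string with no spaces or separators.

1011111001101011110010011011011

s1 (pos 1,3,5,7,9,11,13,15,17,19,21,23,25,27,29,31): 1⊕1⊕1⊕1⊕0⊕1⊕1⊕1⊕1⊕0⊕1⊕0⊕1⊕0⊕0⊕1 = 1
s2 (pos 2,3,6,7,10,11,14,15,18,19,22,23,26,27,30,31): 0⊕1⊕1⊕1⊕1⊕1⊕0⊕1⊕1⊕0⊕0⊕0⊕0⊕0⊕1⊕1 = 1
s4 (pos 4,5,6,7,12,13,14,15,20,21,22,23,28,29,30,31): 1⊕1⊕1⊕1⊕0⊕1⊕0⊕1⊕0⊕1⊕0⊕0⊕1⊕0⊕1⊕1 = 0
s8 (pos 8,9,10,11,12,13,14,15,24,25,26,27,28,29,30,31): 0⊕0⊕1⊕1⊕0⊕1⊕0⊕1⊕1⊕1⊕0⊕0⊕1⊕0⊕1⊕1 = 1
s16 (pos 16,17,18,19,20,21,22,23,24,25,26,27,28,29,30,31): 1⊕1⊕1⊕0⊕0⊕1⊕0⊕0⊕1⊕1⊕0⊕0⊕1⊕0⊕1⊕1 = 1
Syndrome s16…s1 = 11011 → error at position 27.
Flip position 27: 1011111001101011110010011001011 → 1011111001101011110010011011011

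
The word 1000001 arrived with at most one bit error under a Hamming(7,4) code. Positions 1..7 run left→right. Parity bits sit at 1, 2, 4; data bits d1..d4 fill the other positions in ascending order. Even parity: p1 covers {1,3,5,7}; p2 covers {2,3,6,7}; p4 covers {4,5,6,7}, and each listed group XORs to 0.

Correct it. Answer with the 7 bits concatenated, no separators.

s1 (pos 1,3,5,7): 1⊕0⊕0⊕1 = 0
s2 (pos 2,3,6,7): 0⊕0⊕0⊕1 = 1
s4 (pos 4,5,6,7): 0⊕0⊕0⊕1 = 1
Syndrome s4…s1 = 110 → error at position 6.
Flip position 6: 1000001 → 1000011

1000011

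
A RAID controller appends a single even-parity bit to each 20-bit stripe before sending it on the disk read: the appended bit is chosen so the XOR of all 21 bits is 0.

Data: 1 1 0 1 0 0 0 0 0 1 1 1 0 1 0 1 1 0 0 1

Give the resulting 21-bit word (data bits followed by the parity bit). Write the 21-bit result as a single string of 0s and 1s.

XOR of the 20 data bits: 1⊕1⊕0⊕1⊕0⊕0⊕0⊕0⊕0⊕1⊕1⊕1⊕0⊕1⊕0⊕1⊕1⊕0⊕0⊕1 = 0
Parity bit = 0 (so all 21 bits XOR to 0).

110100000111010110010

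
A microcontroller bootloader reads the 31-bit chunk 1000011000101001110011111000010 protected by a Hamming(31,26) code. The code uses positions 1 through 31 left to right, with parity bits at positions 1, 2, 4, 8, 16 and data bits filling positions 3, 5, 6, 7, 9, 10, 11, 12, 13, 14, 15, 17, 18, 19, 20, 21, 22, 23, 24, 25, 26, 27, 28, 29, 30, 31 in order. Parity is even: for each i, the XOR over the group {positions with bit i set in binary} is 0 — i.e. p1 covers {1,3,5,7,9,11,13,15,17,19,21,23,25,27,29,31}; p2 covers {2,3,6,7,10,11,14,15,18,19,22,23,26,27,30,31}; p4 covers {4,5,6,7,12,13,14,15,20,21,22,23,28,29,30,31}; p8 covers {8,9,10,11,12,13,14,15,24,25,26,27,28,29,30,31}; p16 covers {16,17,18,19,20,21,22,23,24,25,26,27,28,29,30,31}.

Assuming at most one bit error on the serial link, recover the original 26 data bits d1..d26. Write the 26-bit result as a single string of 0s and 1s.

s1 (pos 1,3,5,7,9,11,13,15,17,19,21,23,25,27,29,31): 1⊕0⊕0⊕1⊕0⊕1⊕1⊕0⊕1⊕0⊕1⊕1⊕1⊕0⊕0⊕0 = 0
s2 (pos 2,3,6,7,10,11,14,15,18,19,22,23,26,27,30,31): 0⊕0⊕1⊕1⊕0⊕1⊕0⊕0⊕1⊕0⊕1⊕1⊕0⊕0⊕1⊕0 = 1
s4 (pos 4,5,6,7,12,13,14,15,20,21,22,23,28,29,30,31): 0⊕0⊕1⊕1⊕0⊕1⊕0⊕0⊕0⊕1⊕1⊕1⊕0⊕0⊕1⊕0 = 1
s8 (pos 8,9,10,11,12,13,14,15,24,25,26,27,28,29,30,31): 0⊕0⊕0⊕1⊕0⊕1⊕0⊕0⊕1⊕1⊕0⊕0⊕0⊕0⊕1⊕0 = 1
s16 (pos 16,17,18,19,20,21,22,23,24,25,26,27,28,29,30,31): 1⊕1⊕1⊕0⊕0⊕1⊕1⊕1⊕1⊕1⊕0⊕0⊕0⊕0⊕1⊕0 = 1
Syndrome s16…s1 = 11110 → error at position 30.
Flip position 30: 1000011000101001110011111000010 → 1000011000101001110011111000000
Read data bits from positions 3,5,6,7,9,10,11,12,13,14,15,17,18,19,20,21,22,23,24,25,26,27,28,29,30,31: 00110010100110011111000000

00110010100110011111000000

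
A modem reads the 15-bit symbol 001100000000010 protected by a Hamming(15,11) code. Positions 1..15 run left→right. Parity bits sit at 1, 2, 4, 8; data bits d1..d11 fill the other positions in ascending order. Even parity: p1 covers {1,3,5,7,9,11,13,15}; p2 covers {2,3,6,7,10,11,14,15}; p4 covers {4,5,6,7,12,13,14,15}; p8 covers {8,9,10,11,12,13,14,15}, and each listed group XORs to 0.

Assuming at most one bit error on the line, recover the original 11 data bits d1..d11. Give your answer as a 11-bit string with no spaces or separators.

s1 (pos 1,3,5,7,9,11,13,15): 0⊕1⊕0⊕0⊕0⊕0⊕0⊕0 = 1
s2 (pos 2,3,6,7,10,11,14,15): 0⊕1⊕0⊕0⊕0⊕0⊕1⊕0 = 0
s4 (pos 4,5,6,7,12,13,14,15): 1⊕0⊕0⊕0⊕0⊕0⊕1⊕0 = 0
s8 (pos 8,9,10,11,12,13,14,15): 0⊕0⊕0⊕0⊕0⊕0⊕1⊕0 = 1
Syndrome s8…s1 = 1001 → error at position 9.
Flip position 9: 001100000000010 → 001100001000010
Read data bits from positions 3,5,6,7,9,10,11,12,13,14,15: 10001000010

10001000010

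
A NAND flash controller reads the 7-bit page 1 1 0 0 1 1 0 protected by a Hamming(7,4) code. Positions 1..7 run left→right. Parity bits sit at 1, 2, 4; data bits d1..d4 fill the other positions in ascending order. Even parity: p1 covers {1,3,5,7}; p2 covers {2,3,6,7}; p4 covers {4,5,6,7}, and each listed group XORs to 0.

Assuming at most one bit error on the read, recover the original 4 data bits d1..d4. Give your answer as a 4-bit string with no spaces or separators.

0110

s1 (pos 1,3,5,7): 1⊕0⊕1⊕0 = 0
s2 (pos 2,3,6,7): 1⊕0⊕1⊕0 = 0
s4 (pos 4,5,6,7): 0⊕1⊕1⊕0 = 0
Syndrome s4…s1 = 000 → no error.
Read data bits from positions 3,5,6,7: 0110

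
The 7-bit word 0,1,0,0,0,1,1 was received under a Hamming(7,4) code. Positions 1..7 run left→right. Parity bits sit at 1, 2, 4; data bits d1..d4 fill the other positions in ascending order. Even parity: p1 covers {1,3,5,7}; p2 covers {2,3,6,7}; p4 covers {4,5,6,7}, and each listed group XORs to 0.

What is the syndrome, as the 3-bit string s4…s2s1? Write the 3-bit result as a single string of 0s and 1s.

011

s1 (pos 1,3,5,7): 0⊕0⊕0⊕1 = 1
s2 (pos 2,3,6,7): 1⊕0⊕1⊕1 = 1
s4 (pos 4,5,6,7): 0⊕0⊕1⊕1 = 0
Syndrome s4…s1 = 011 → error at position 3.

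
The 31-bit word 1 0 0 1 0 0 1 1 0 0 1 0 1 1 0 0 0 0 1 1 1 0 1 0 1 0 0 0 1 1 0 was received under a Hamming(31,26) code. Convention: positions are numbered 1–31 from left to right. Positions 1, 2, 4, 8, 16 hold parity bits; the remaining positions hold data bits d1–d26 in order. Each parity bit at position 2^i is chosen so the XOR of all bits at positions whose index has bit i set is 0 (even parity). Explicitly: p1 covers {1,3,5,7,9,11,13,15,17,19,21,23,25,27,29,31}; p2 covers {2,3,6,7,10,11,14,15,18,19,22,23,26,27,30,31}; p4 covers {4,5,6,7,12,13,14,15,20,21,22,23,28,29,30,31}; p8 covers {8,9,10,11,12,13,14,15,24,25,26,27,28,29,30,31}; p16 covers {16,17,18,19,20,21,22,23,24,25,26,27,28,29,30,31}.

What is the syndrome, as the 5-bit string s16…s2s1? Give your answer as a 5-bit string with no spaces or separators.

11101

s1 (pos 1,3,5,7,9,11,13,15,17,19,21,23,25,27,29,31): 1⊕0⊕0⊕1⊕0⊕1⊕1⊕0⊕0⊕1⊕1⊕1⊕1⊕0⊕1⊕0 = 1
s2 (pos 2,3,6,7,10,11,14,15,18,19,22,23,26,27,30,31): 0⊕0⊕0⊕1⊕0⊕1⊕1⊕0⊕0⊕1⊕0⊕1⊕0⊕0⊕1⊕0 = 0
s4 (pos 4,5,6,7,12,13,14,15,20,21,22,23,28,29,30,31): 1⊕0⊕0⊕1⊕0⊕1⊕1⊕0⊕1⊕1⊕0⊕1⊕0⊕1⊕1⊕0 = 1
s8 (pos 8,9,10,11,12,13,14,15,24,25,26,27,28,29,30,31): 1⊕0⊕0⊕1⊕0⊕1⊕1⊕0⊕0⊕1⊕0⊕0⊕0⊕1⊕1⊕0 = 1
s16 (pos 16,17,18,19,20,21,22,23,24,25,26,27,28,29,30,31): 0⊕0⊕0⊕1⊕1⊕1⊕0⊕1⊕0⊕1⊕0⊕0⊕0⊕1⊕1⊕0 = 1
Syndrome s16…s1 = 11101 → error at position 29.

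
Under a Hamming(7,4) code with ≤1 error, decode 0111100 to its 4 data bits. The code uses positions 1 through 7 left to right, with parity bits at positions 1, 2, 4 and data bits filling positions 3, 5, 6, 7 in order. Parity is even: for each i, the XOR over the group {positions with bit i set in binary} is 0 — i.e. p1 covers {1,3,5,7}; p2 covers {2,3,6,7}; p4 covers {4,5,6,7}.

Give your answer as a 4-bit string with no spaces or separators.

1100

s1 (pos 1,3,5,7): 0⊕1⊕1⊕0 = 0
s2 (pos 2,3,6,7): 1⊕1⊕0⊕0 = 0
s4 (pos 4,5,6,7): 1⊕1⊕0⊕0 = 0
Syndrome s4…s1 = 000 → no error.
Read data bits from positions 3,5,6,7: 1100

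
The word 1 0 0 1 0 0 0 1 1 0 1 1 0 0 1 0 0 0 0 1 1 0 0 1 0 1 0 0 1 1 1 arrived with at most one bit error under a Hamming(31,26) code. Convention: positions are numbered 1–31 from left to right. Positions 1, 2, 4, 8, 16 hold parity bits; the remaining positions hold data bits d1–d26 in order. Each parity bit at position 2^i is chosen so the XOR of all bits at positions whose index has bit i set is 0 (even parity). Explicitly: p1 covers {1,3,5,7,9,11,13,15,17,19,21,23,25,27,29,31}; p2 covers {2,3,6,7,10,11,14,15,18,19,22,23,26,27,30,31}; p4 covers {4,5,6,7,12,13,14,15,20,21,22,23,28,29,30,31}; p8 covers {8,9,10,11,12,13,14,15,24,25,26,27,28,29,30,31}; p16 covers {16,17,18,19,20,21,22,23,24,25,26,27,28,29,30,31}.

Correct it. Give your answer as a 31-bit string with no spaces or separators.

1001000110110010001110010100111

s1 (pos 1,3,5,7,9,11,13,15,17,19,21,23,25,27,29,31): 1⊕0⊕0⊕0⊕1⊕1⊕0⊕1⊕0⊕0⊕1⊕0⊕0⊕0⊕1⊕1 = 1
s2 (pos 2,3,6,7,10,11,14,15,18,19,22,23,26,27,30,31): 0⊕0⊕0⊕0⊕0⊕1⊕0⊕1⊕0⊕0⊕0⊕0⊕1⊕0⊕1⊕1 = 1
s4 (pos 4,5,6,7,12,13,14,15,20,21,22,23,28,29,30,31): 1⊕0⊕0⊕0⊕1⊕0⊕0⊕1⊕1⊕1⊕0⊕0⊕0⊕1⊕1⊕1 = 0
s8 (pos 8,9,10,11,12,13,14,15,24,25,26,27,28,29,30,31): 1⊕1⊕0⊕1⊕1⊕0⊕0⊕1⊕1⊕0⊕1⊕0⊕0⊕1⊕1⊕1 = 0
s16 (pos 16,17,18,19,20,21,22,23,24,25,26,27,28,29,30,31): 0⊕0⊕0⊕0⊕1⊕1⊕0⊕0⊕1⊕0⊕1⊕0⊕0⊕1⊕1⊕1 = 1
Syndrome s16…s1 = 10011 → error at position 19.
Flip position 19: 1001000110110010000110010100111 → 1001000110110010001110010100111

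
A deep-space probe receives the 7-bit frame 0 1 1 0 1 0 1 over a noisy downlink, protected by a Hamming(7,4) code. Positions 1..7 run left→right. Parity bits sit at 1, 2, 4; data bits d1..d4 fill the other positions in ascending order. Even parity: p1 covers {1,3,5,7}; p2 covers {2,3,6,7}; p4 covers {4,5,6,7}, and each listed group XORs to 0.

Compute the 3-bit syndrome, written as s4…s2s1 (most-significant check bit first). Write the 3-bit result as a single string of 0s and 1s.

011

s1 (pos 1,3,5,7): 0⊕1⊕1⊕1 = 1
s2 (pos 2,3,6,7): 1⊕1⊕0⊕1 = 1
s4 (pos 4,5,6,7): 0⊕1⊕0⊕1 = 0
Syndrome s4…s1 = 011 → error at position 3.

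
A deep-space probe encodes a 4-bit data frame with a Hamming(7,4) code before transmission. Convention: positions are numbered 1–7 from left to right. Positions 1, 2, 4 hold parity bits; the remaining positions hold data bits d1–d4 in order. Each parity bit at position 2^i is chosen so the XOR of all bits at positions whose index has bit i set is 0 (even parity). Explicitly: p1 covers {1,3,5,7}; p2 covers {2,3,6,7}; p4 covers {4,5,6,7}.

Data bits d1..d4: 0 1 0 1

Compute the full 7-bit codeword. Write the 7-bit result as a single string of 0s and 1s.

0100101

Place data at non-parity positions: p1 p2 0 p4 1 0 1
p1 (pos 1,3,5,7): XOR of data positions = 0⊕1⊕1 = 0
p2 (pos 2,3,6,7): XOR of data positions = 0⊕0⊕1 = 1
p4 (pos 4,5,6,7): XOR of data positions = 1⊕0⊕1 = 0
Codeword: 0100101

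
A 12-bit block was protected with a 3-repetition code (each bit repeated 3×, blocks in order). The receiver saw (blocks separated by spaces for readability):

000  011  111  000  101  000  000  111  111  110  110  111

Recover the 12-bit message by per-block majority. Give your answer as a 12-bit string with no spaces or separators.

Block 1 (000): 0 ones → 0
Block 2 (011): 2 ones → 1
Block 3 (111): 3 ones → 1
Block 4 (000): 0 ones → 0
Block 5 (101): 2 ones → 1
Block 6 (000): 0 ones → 0
Block 7 (000): 0 ones → 0
Block 8 (111): 3 ones → 1
Block 9 (111): 3 ones → 1
Block 10 (110): 2 ones → 1
Block 11 (110): 2 ones → 1
Block 12 (111): 3 ones → 1

011010011111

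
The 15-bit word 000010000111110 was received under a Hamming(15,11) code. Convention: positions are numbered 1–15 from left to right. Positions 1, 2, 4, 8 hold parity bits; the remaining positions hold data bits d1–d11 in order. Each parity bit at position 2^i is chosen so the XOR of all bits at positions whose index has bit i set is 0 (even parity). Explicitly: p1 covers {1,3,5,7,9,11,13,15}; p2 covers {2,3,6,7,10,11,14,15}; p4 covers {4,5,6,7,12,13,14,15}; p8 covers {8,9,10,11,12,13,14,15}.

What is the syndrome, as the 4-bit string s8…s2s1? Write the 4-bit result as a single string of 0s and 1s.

s1 (pos 1,3,5,7,9,11,13,15): 0⊕0⊕1⊕0⊕0⊕1⊕1⊕0 = 1
s2 (pos 2,3,6,7,10,11,14,15): 0⊕0⊕0⊕0⊕1⊕1⊕1⊕0 = 1
s4 (pos 4,5,6,7,12,13,14,15): 0⊕1⊕0⊕0⊕1⊕1⊕1⊕0 = 0
s8 (pos 8,9,10,11,12,13,14,15): 0⊕0⊕1⊕1⊕1⊕1⊕1⊕0 = 1
Syndrome s8…s1 = 1011 → error at position 11.

1011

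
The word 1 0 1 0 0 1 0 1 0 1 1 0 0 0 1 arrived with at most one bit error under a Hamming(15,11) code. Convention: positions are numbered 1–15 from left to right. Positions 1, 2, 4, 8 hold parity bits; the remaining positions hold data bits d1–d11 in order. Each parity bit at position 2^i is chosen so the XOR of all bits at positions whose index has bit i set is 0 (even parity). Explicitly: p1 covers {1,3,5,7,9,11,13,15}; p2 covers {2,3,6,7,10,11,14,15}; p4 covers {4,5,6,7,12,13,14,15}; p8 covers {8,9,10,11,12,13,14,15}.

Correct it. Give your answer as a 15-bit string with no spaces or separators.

111001010110001

s1 (pos 1,3,5,7,9,11,13,15): 1⊕1⊕0⊕0⊕0⊕1⊕0⊕1 = 0
s2 (pos 2,3,6,7,10,11,14,15): 0⊕1⊕1⊕0⊕1⊕1⊕0⊕1 = 1
s4 (pos 4,5,6,7,12,13,14,15): 0⊕0⊕1⊕0⊕0⊕0⊕0⊕1 = 0
s8 (pos 8,9,10,11,12,13,14,15): 1⊕0⊕1⊕1⊕0⊕0⊕0⊕1 = 0
Syndrome s8…s1 = 0010 → error at position 2.
Flip position 2: 101001010110001 → 111001010110001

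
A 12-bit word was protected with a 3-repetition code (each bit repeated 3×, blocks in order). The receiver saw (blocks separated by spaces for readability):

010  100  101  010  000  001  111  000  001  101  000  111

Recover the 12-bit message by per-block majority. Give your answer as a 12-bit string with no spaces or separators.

001000100101

Block 1 (010): 1 one → 0
Block 2 (100): 1 one → 0
Block 3 (101): 2 ones → 1
Block 4 (010): 1 one → 0
Block 5 (000): 0 ones → 0
Block 6 (001): 1 one → 0
Block 7 (111): 3 ones → 1
Block 8 (000): 0 ones → 0
Block 9 (001): 1 one → 0
Block 10 (101): 2 ones → 1
Block 11 (000): 0 ones → 0
Block 12 (111): 3 ones → 1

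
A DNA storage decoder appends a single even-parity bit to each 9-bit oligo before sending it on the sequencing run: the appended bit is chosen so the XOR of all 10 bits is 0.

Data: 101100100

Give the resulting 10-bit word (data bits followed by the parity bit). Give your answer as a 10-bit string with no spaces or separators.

XOR of the 9 data bits: 1⊕0⊕1⊕1⊕0⊕0⊕1⊕0⊕0 = 0
Parity bit = 0 (so all 10 bits XOR to 0).

1011001000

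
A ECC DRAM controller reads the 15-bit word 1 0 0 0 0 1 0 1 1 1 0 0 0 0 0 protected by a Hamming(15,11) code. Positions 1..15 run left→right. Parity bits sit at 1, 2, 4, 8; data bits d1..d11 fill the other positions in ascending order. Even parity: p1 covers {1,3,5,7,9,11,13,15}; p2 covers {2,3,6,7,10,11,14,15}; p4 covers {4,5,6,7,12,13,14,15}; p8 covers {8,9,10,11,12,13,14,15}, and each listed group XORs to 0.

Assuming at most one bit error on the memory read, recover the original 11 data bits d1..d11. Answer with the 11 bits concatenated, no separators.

00101101000

s1 (pos 1,3,5,7,9,11,13,15): 1⊕0⊕0⊕0⊕1⊕0⊕0⊕0 = 0
s2 (pos 2,3,6,7,10,11,14,15): 0⊕0⊕1⊕0⊕1⊕0⊕0⊕0 = 0
s4 (pos 4,5,6,7,12,13,14,15): 0⊕0⊕1⊕0⊕0⊕0⊕0⊕0 = 1
s8 (pos 8,9,10,11,12,13,14,15): 1⊕1⊕1⊕0⊕0⊕0⊕0⊕0 = 1
Syndrome s8…s1 = 1100 → error at position 12.
Flip position 12: 100001011100000 → 100001011101000
Read data bits from positions 3,5,6,7,9,10,11,12,13,14,15: 00101101000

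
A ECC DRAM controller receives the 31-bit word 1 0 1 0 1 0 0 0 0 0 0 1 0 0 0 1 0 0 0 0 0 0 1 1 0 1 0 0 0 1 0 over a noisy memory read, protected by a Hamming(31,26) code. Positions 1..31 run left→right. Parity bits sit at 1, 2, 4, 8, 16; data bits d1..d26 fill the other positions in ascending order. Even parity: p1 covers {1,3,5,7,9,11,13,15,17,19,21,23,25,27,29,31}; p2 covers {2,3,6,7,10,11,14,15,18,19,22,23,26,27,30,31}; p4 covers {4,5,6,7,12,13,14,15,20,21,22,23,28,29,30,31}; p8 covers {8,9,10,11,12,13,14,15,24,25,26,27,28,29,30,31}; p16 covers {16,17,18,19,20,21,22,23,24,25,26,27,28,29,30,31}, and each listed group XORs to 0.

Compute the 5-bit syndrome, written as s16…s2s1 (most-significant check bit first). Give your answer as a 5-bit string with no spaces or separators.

s1 (pos 1,3,5,7,9,11,13,15,17,19,21,23,25,27,29,31): 1⊕1⊕1⊕0⊕0⊕0⊕0⊕0⊕0⊕0⊕0⊕1⊕0⊕0⊕0⊕0 = 0
s2 (pos 2,3,6,7,10,11,14,15,18,19,22,23,26,27,30,31): 0⊕1⊕0⊕0⊕0⊕0⊕0⊕0⊕0⊕0⊕0⊕1⊕1⊕0⊕1⊕0 = 0
s4 (pos 4,5,6,7,12,13,14,15,20,21,22,23,28,29,30,31): 0⊕1⊕0⊕0⊕1⊕0⊕0⊕0⊕0⊕0⊕0⊕1⊕0⊕0⊕1⊕0 = 0
s8 (pos 8,9,10,11,12,13,14,15,24,25,26,27,28,29,30,31): 0⊕0⊕0⊕0⊕1⊕0⊕0⊕0⊕1⊕0⊕1⊕0⊕0⊕0⊕1⊕0 = 0
s16 (pos 16,17,18,19,20,21,22,23,24,25,26,27,28,29,30,31): 1⊕0⊕0⊕0⊕0⊕0⊕0⊕1⊕1⊕0⊕1⊕0⊕0⊕0⊕1⊕0 = 1
Syndrome s16…s1 = 10000 → error at position 16.

10000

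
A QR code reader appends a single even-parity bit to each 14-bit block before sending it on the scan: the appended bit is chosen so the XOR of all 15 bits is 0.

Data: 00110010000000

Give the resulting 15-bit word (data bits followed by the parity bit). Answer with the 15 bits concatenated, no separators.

XOR of the 14 data bits: 0⊕0⊕1⊕1⊕0⊕0⊕1⊕0⊕0⊕0⊕0⊕0⊕0⊕0 = 1
Parity bit = 1 (so all 15 bits XOR to 0).

001100100000001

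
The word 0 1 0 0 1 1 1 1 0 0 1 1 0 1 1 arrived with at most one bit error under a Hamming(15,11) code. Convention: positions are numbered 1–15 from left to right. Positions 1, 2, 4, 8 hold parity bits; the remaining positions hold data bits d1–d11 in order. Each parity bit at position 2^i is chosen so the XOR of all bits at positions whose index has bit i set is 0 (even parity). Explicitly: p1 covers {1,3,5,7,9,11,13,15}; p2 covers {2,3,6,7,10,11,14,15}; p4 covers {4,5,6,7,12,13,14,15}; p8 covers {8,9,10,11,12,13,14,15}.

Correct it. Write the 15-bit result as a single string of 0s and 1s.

010011100011011

s1 (pos 1,3,5,7,9,11,13,15): 0⊕0⊕1⊕1⊕0⊕1⊕0⊕1 = 0
s2 (pos 2,3,6,7,10,11,14,15): 1⊕0⊕1⊕1⊕0⊕1⊕1⊕1 = 0
s4 (pos 4,5,6,7,12,13,14,15): 0⊕1⊕1⊕1⊕1⊕0⊕1⊕1 = 0
s8 (pos 8,9,10,11,12,13,14,15): 1⊕0⊕0⊕1⊕1⊕0⊕1⊕1 = 1
Syndrome s8…s1 = 1000 → error at position 8.
Flip position 8: 010011110011011 → 010011100011011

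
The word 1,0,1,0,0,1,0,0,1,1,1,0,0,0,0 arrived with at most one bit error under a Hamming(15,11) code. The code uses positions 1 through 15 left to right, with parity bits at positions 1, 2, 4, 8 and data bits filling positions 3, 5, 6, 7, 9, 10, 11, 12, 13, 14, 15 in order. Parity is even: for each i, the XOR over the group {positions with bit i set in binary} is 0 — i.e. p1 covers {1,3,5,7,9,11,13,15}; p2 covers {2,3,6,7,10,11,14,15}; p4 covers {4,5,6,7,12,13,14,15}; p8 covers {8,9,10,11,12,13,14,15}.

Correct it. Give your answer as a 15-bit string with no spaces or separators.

101001001111000

s1 (pos 1,3,5,7,9,11,13,15): 1⊕1⊕0⊕0⊕1⊕1⊕0⊕0 = 0
s2 (pos 2,3,6,7,10,11,14,15): 0⊕1⊕1⊕0⊕1⊕1⊕0⊕0 = 0
s4 (pos 4,5,6,7,12,13,14,15): 0⊕0⊕1⊕0⊕0⊕0⊕0⊕0 = 1
s8 (pos 8,9,10,11,12,13,14,15): 0⊕1⊕1⊕1⊕0⊕0⊕0⊕0 = 1
Syndrome s8…s1 = 1100 → error at position 12.
Flip position 12: 101001001110000 → 101001001111000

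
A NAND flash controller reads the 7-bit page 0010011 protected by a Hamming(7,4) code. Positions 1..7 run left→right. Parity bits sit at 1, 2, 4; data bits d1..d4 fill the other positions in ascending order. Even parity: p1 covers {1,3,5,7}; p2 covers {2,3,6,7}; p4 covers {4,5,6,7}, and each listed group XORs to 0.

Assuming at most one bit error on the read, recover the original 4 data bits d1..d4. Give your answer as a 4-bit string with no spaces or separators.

s1 (pos 1,3,5,7): 0⊕1⊕0⊕1 = 0
s2 (pos 2,3,6,7): 0⊕1⊕1⊕1 = 1
s4 (pos 4,5,6,7): 0⊕0⊕1⊕1 = 0
Syndrome s4…s1 = 010 → error at position 2.
Flip position 2: 0010011 → 0110011
Read data bits from positions 3,5,6,7: 1011

1011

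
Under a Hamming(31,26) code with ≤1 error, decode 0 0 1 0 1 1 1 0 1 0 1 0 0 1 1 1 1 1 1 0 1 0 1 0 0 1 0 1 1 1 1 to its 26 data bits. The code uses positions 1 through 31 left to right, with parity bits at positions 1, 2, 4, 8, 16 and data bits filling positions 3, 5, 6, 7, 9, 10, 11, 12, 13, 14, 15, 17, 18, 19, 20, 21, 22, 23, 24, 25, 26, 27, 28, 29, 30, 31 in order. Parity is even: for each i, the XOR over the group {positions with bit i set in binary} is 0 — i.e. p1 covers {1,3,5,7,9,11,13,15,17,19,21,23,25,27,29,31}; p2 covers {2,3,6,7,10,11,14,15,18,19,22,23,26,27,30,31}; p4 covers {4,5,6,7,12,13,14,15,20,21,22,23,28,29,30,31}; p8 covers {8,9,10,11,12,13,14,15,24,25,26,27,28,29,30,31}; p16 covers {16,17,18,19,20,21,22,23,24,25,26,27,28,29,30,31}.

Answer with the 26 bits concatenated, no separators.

s1 (pos 1,3,5,7,9,11,13,15,17,19,21,23,25,27,29,31): 0⊕1⊕1⊕1⊕1⊕1⊕0⊕1⊕1⊕1⊕1⊕1⊕0⊕0⊕1⊕1 = 0
s2 (pos 2,3,6,7,10,11,14,15,18,19,22,23,26,27,30,31): 0⊕1⊕1⊕1⊕0⊕1⊕1⊕1⊕1⊕1⊕0⊕1⊕1⊕0⊕1⊕1 = 0
s4 (pos 4,5,6,7,12,13,14,15,20,21,22,23,28,29,30,31): 0⊕1⊕1⊕1⊕0⊕0⊕1⊕1⊕0⊕1⊕0⊕1⊕1⊕1⊕1⊕1 = 1
s8 (pos 8,9,10,11,12,13,14,15,24,25,26,27,28,29,30,31): 0⊕1⊕0⊕1⊕0⊕0⊕1⊕1⊕0⊕0⊕1⊕0⊕1⊕1⊕1⊕1 = 1
s16 (pos 16,17,18,19,20,21,22,23,24,25,26,27,28,29,30,31): 1⊕1⊕1⊕1⊕0⊕1⊕0⊕1⊕0⊕0⊕1⊕0⊕1⊕1⊕1⊕1 = 1
Syndrome s16…s1 = 11100 → error at position 28.
Flip position 28: 0010111010100111111010100101111 → 0010111010100111111010100100111
Read data bits from positions 3,5,6,7,9,10,11,12,13,14,15,17,18,19,20,21,22,23,24,25,26,27,28,29,30,31: 11111010011111010100100111

11111010011111010100100111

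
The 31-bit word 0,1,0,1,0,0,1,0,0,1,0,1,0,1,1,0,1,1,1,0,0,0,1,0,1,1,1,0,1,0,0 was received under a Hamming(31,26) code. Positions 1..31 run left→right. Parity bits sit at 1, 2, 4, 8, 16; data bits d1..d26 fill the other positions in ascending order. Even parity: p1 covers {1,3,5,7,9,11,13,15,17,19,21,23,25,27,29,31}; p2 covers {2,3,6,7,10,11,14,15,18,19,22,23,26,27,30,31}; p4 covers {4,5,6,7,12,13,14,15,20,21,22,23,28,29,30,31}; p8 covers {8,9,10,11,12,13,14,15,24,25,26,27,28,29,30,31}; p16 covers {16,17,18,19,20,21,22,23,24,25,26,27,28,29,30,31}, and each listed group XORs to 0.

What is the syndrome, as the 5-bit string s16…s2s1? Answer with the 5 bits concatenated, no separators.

s1 (pos 1,3,5,7,9,11,13,15,17,19,21,23,25,27,29,31): 0⊕0⊕0⊕1⊕0⊕0⊕0⊕1⊕1⊕1⊕0⊕1⊕1⊕1⊕1⊕0 = 0
s2 (pos 2,3,6,7,10,11,14,15,18,19,22,23,26,27,30,31): 1⊕0⊕0⊕1⊕1⊕0⊕1⊕1⊕1⊕1⊕0⊕1⊕1⊕1⊕0⊕0 = 0
s4 (pos 4,5,6,7,12,13,14,15,20,21,22,23,28,29,30,31): 1⊕0⊕0⊕1⊕1⊕0⊕1⊕1⊕0⊕0⊕0⊕1⊕0⊕1⊕0⊕0 = 1
s8 (pos 8,9,10,11,12,13,14,15,24,25,26,27,28,29,30,31): 0⊕0⊕1⊕0⊕1⊕0⊕1⊕1⊕0⊕1⊕1⊕1⊕0⊕1⊕0⊕0 = 0
s16 (pos 16,17,18,19,20,21,22,23,24,25,26,27,28,29,30,31): 0⊕1⊕1⊕1⊕0⊕0⊕0⊕1⊕0⊕1⊕1⊕1⊕0⊕1⊕0⊕0 = 0
Syndrome s16…s1 = 00100 → error at position 4.

00100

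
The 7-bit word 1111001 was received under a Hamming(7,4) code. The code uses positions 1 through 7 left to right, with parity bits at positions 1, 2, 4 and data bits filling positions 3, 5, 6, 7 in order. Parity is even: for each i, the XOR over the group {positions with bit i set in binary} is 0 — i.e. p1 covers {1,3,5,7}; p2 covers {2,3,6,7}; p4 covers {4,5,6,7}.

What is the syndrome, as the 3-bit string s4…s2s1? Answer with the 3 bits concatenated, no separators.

s1 (pos 1,3,5,7): 1⊕1⊕0⊕1 = 1
s2 (pos 2,3,6,7): 1⊕1⊕0⊕1 = 1
s4 (pos 4,5,6,7): 1⊕0⊕0⊕1 = 0
Syndrome s4…s1 = 011 → error at position 3.

011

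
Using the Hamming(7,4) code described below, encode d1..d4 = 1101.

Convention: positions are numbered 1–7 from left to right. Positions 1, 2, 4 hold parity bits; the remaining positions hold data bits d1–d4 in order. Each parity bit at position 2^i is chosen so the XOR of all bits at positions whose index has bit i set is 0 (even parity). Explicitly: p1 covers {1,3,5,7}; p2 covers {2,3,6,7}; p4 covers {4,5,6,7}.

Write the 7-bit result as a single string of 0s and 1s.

1010101

Place data at non-parity positions: p1 p2 1 p4 1 0 1
p1 (pos 1,3,5,7): XOR of data positions = 1⊕1⊕1 = 1
p2 (pos 2,3,6,7): XOR of data positions = 1⊕0⊕1 = 0
p4 (pos 4,5,6,7): XOR of data positions = 1⊕0⊕1 = 0
Codeword: 1010101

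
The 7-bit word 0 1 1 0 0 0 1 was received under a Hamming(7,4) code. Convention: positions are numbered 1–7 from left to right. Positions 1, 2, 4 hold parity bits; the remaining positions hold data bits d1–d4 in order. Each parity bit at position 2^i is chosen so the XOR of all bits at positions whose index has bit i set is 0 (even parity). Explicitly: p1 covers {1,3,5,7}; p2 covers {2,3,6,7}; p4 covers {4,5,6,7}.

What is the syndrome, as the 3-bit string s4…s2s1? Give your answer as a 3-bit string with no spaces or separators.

s1 (pos 1,3,5,7): 0⊕1⊕0⊕1 = 0
s2 (pos 2,3,6,7): 1⊕1⊕0⊕1 = 1
s4 (pos 4,5,6,7): 0⊕0⊕0⊕1 = 1
Syndrome s4…s1 = 110 → error at position 6.

110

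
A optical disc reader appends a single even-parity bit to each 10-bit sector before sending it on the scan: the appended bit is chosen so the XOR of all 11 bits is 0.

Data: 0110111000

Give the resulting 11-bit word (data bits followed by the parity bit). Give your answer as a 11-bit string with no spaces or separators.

XOR of the 10 data bits: 0⊕1⊕1⊕0⊕1⊕1⊕1⊕0⊕0⊕0 = 1
Parity bit = 1 (so all 11 bits XOR to 0).

01101110001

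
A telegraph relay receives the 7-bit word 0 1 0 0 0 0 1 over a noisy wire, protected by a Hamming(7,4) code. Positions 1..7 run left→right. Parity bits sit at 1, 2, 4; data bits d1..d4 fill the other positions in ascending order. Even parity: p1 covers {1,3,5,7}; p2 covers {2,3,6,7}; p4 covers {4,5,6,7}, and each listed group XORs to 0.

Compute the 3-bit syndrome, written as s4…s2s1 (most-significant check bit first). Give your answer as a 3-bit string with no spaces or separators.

101

s1 (pos 1,3,5,7): 0⊕0⊕0⊕1 = 1
s2 (pos 2,3,6,7): 1⊕0⊕0⊕1 = 0
s4 (pos 4,5,6,7): 0⊕0⊕0⊕1 = 1
Syndrome s4…s1 = 101 → error at position 5.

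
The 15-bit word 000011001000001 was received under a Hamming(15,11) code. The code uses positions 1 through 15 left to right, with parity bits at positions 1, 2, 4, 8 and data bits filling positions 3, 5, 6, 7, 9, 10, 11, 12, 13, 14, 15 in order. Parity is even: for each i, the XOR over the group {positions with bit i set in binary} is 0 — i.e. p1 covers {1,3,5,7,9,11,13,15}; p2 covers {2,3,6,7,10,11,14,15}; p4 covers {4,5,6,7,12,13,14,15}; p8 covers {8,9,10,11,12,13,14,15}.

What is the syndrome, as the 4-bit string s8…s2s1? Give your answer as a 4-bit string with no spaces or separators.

0101

s1 (pos 1,3,5,7,9,11,13,15): 0⊕0⊕1⊕0⊕1⊕0⊕0⊕1 = 1
s2 (pos 2,3,6,7,10,11,14,15): 0⊕0⊕1⊕0⊕0⊕0⊕0⊕1 = 0
s4 (pos 4,5,6,7,12,13,14,15): 0⊕1⊕1⊕0⊕0⊕0⊕0⊕1 = 1
s8 (pos 8,9,10,11,12,13,14,15): 0⊕1⊕0⊕0⊕0⊕0⊕0⊕1 = 0
Syndrome s8…s1 = 0101 → error at position 5.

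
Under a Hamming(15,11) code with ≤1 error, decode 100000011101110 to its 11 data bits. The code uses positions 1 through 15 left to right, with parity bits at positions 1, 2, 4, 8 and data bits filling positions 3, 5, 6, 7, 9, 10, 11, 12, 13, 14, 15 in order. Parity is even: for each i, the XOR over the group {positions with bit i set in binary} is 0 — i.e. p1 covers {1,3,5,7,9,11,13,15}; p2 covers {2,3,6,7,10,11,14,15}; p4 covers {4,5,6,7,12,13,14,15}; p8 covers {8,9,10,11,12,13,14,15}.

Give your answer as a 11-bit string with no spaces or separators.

01001101110

s1 (pos 1,3,5,7,9,11,13,15): 1⊕0⊕0⊕0⊕1⊕0⊕1⊕0 = 1
s2 (pos 2,3,6,7,10,11,14,15): 0⊕0⊕0⊕0⊕1⊕0⊕1⊕0 = 0
s4 (pos 4,5,6,7,12,13,14,15): 0⊕0⊕0⊕0⊕1⊕1⊕1⊕0 = 1
s8 (pos 8,9,10,11,12,13,14,15): 1⊕1⊕1⊕0⊕1⊕1⊕1⊕0 = 0
Syndrome s8…s1 = 0101 → error at position 5.
Flip position 5: 100000011101110 → 100010011101110
Read data bits from positions 3,5,6,7,9,10,11,12,13,14,15: 01001101110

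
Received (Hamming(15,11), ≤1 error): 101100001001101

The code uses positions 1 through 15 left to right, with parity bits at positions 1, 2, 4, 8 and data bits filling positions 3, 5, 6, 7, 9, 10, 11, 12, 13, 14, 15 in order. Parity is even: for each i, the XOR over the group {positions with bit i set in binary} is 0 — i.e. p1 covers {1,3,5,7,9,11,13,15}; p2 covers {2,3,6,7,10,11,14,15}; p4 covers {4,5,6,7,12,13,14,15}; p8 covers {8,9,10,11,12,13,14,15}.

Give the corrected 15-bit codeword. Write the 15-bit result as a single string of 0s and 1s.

001100001001101

s1 (pos 1,3,5,7,9,11,13,15): 1⊕1⊕0⊕0⊕1⊕0⊕1⊕1 = 1
s2 (pos 2,3,6,7,10,11,14,15): 0⊕1⊕0⊕0⊕0⊕0⊕0⊕1 = 0
s4 (pos 4,5,6,7,12,13,14,15): 1⊕0⊕0⊕0⊕1⊕1⊕0⊕1 = 0
s8 (pos 8,9,10,11,12,13,14,15): 0⊕1⊕0⊕0⊕1⊕1⊕0⊕1 = 0
Syndrome s8…s1 = 0001 → error at position 1.
Flip position 1: 101100001001101 → 001100001001101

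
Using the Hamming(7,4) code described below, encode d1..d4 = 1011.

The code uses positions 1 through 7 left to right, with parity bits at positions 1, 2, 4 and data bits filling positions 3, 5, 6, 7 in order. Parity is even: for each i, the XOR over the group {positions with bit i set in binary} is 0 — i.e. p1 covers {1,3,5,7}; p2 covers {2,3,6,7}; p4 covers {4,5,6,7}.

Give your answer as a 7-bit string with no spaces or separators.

0110011

Place data at non-parity positions: p1 p2 1 p4 0 1 1
p1 (pos 1,3,5,7): XOR of data positions = 1⊕0⊕1 = 0
p2 (pos 2,3,6,7): XOR of data positions = 1⊕1⊕1 = 1
p4 (pos 4,5,6,7): XOR of data positions = 0⊕1⊕1 = 0
Codeword: 0110011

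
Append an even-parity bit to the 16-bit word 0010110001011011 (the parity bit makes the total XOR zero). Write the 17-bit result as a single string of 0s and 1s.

00101100010110110

XOR of the 16 data bits: 0⊕0⊕1⊕0⊕1⊕1⊕0⊕0⊕0⊕1⊕0⊕1⊕1⊕0⊕1⊕1 = 0
Parity bit = 0 (so all 17 bits XOR to 0).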